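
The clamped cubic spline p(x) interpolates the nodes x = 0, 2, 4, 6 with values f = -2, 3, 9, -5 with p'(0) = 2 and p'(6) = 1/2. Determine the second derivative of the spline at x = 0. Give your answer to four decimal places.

-1.2000

Let σ_i = p''(x_i). Step sizes h_i = 2, 2, 2; slopes of the chords Δ_i = (y_(i+1) - y_i)/h_i = 5/2, 3, -7.
  2·σ_0 + 8·σ_1 + 2·σ_2 = 6(Δ_1 - Δ_0) = 3
  2·σ_1 + 8·σ_2 + 2·σ_3 = 6(Δ_2 - Δ_1) = -60
Clamped end conditions give two more equations: 2h_0·σ_0 + h_0·σ_1 = 6(Δ_0 - p'(0)) = 3 and h_2·σ_2 + 2h_2·σ_3 = 6(p'(6) - Δ_2) = 45.
Solving: σ_0 = -6/5, σ_1 = 39/10, σ_2 = -129/10, σ_3 = 177/10.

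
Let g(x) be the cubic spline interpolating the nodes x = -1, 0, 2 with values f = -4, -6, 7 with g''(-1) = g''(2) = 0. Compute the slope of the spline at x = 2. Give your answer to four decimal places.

9.3333

Write σ_i for g''(x_i). With h_i = 1, 2 and divided differences Δ_i = -2, 13/2, the continuity of g' gives the tridiagonal system
  1·σ_0 + 6·σ_1 + 2·σ_2 = 6(Δ_1 - Δ_0) = 51
Natural end conditions: σ_0 = σ_2 = 0.
Solving the tridiagonal system: σ_0 = 0, σ_1 = 17/2, σ_2 = 0.
On [0, 2], g'(x) = b_1 + 2c_1·x + 3d_1·x² with b_1 = Δ_1 - h_1(2σ_1 + σ_2)/6 = 5/6, c_1 = σ_1/2 = 17/4, d_1 = (σ_2 - σ_1)/(6h_1) = -17/24. So g'(2) = 28/3.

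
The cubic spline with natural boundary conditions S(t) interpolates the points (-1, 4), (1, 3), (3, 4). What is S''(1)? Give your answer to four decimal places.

Put M_i = S'' at the i-th knot. Here h = (2, 2) and Δ = (-1/2, 1/2), so the interior equations h_(i-1)·M_(i-1) + 2(h_(i-1)+h_i)·M_i + h_i·M_(i+1) = 6(Δ_i − Δ_(i-1)) read
  2·M_0 + 8·M_1 + 2·M_2 = 6(Δ_1 - Δ_0) = 6
Natural end conditions: M_0 = M_2 = 0.
Hence M_0 = 0, M_1 = 3/4, M_2 = 0.

0.7500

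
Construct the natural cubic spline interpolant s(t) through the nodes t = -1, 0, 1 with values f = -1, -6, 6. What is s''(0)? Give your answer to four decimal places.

Put M_i = s'' at the i-th knot. Here h = (1, 1) and Δ = (-5, 12), so the interior equations h_(i-1)·M_(i-1) + 2(h_(i-1)+h_i)·M_i + h_i·M_(i+1) = 6(Δ_i − Δ_(i-1)) read
  1·M_0 + 4·M_1 + 1·M_2 = 6(Δ_1 - Δ_0) = 102
Natural end conditions: M_0 = M_2 = 0.
Solving: M_0 = 0, M_1 = 51/2, M_2 = 0.

25.5000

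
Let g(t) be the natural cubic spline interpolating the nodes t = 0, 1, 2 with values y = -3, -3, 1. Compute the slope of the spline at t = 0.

Put M_i = g'' at the i-th knot. Here h = (1, 1) and Δ = (0, 4), so the interior equations h_(i-1)·M_(i-1) + 2(h_(i-1)+h_i)·M_i + h_i·M_(i+1) = 6(Δ_i − Δ_(i-1)) read
  1·M_0 + 4·M_1 + 1·M_2 = 6(Δ_1 - Δ_0) = 24
Natural end conditions: M_0 = M_2 = 0.
Forward elimination and back-substitution give M_0 = 0, M_1 = 6, M_2 = 0.
On [0, 1], g'(t) = b_0 + 2c_0·t + 3d_0·t² with b_0 = Δ_0 - h_0(2M_0 + M_1)/6 = -1, c_0 = M_0/2 = 0, d_0 = (M_1 - M_0)/(6h_0) = 1. So g'(0) = -1.

-1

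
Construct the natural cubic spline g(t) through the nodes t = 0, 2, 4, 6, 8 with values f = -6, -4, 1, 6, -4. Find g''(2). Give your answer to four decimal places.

0.8036

Let M_i = g''(x_i). Step sizes h_i = 2, 2, 2, 2; slopes of the chords Δ_i = (y_(i+1) - y_i)/h_i = 1, 5/2, 5/2, -5.
  2·M_0 + 8·M_1 + 2·M_2 = 6(Δ_1 - Δ_0) = 9
  2·M_1 + 8·M_2 + 2·M_3 = 6(Δ_2 - Δ_1) = 0
  2·M_2 + 8·M_3 + 2·M_4 = 6(Δ_3 - Δ_2) = -45
Natural end conditions: M_0 = M_4 = 0.
Solving the tridiagonal system: M_0 = 0, M_1 = 45/56, M_2 = 9/7, M_3 = -333/56, M_4 = 0.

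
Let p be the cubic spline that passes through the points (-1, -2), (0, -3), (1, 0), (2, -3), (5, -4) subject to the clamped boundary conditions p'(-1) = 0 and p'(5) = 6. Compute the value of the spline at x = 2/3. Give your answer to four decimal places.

-0.8025

Put M_i = p'' at the i-th knot. Here h = (1, 1, 1, 3) and Δ = (-1, 3, -3, -1/3), so the interior equations h_(i-1)·M_(i-1) + 2(h_(i-1)+h_i)·M_i + h_i·M_(i+1) = 6(Δ_i − Δ_(i-1)) read
  1·M_0 + 4·M_1 + 1·M_2 = 6(Δ_1 - Δ_0) = 24
  1·M_1 + 4·M_2 + 1·M_3 = 6(Δ_2 - Δ_1) = -36
  1·M_2 + 8·M_3 + 3·M_4 = 6(Δ_3 - Δ_2) = 16
Clamped end conditions give two more equations: 2h_0·M_0 + h_0·M_1 = 6(Δ_0 - p'(-1)) = -6 and h_3·M_3 + 2h_3·M_4 = 6(p'(5) - Δ_3) = 38.
Solving: M_0 = -232/27, M_1 = 302/27, M_2 = -328/27, M_3 = 38/27, M_4 = 152/27.
On [0, 1], p(x) = -3 + 35/27·x + 151/27·x² - 35/9·x³.
With x = 2/3: p(2/3) = -65/81.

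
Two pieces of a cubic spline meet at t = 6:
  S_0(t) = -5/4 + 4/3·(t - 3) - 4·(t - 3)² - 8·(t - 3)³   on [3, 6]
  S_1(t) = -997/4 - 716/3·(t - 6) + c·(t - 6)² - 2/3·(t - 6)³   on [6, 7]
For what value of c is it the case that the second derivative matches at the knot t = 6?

S_0''(t) = -8 - 48·(t - 3), so S_0''(6) = -152. On the right, S_1''(6) = 2c, so c = -76.

-76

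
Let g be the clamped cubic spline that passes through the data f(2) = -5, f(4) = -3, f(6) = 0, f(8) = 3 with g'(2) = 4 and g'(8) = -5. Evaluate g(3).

-3

With M_i denoting the second derivative at x_i, h_i = 2, 2, 2, and Δ_i = (y_(i+1) − y_i)/h_i = 1, 3/2, 3/2:
  2·M_0 + 8·M_1 + 2·M_2 = 6(Δ_1 - Δ_0) = 3
  2·M_1 + 8·M_2 + 2·M_3 = 6(Δ_2 - Δ_1) = 0
Clamped end conditions give two more equations: 2h_0·M_0 + h_0·M_1 = 6(Δ_0 - g'(2)) = -18 and h_2·M_2 + 2h_2·M_3 = 6(g'(8) - Δ_2) = -39.
Hence M_0 = -5, M_1 = 1, M_2 = 5/2, M_3 = -11.
On [2, 4], g(x) = -5 + 4·(x - 2) - 5/2·(x - 2)² + 1/2·(x - 2)³.
With (x - 2) = 1: g(3) = -3.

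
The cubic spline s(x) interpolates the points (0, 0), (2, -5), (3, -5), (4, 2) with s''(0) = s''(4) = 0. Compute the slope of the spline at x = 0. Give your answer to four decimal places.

Write m_i for s''(x_i). With h_i = 2, 1, 1 and divided differences Δ_i = -5/2, 0, 7, the continuity of s' gives the tridiagonal system
  2·m_0 + 6·m_1 + 1·m_2 = 6(Δ_1 - Δ_0) = 15
  1·m_1 + 4·m_2 + 1·m_3 = 6(Δ_2 - Δ_1) = 42
Natural end conditions: m_0 = m_3 = 0.
Solving the tridiagonal system: m_0 = 0, m_1 = 18/23, m_2 = 237/23, m_3 = 0.
On [0, 2], s'(x) = b_0 + 2c_0·x + 3d_0·x² with b_0 = Δ_0 - h_0(2m_0 + m_1)/6 = -127/46, c_0 = m_0/2 = 0, d_0 = (m_1 - m_0)/(6h_0) = 3/46. So s'(0) = -127/46.

-2.7609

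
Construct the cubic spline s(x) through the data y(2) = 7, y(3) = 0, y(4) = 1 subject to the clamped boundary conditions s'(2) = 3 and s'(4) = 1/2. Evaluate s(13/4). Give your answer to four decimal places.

-0.6230

With M_i denoting the second derivative at x_i, h_i = 1, 1, and Δ_i = (y_(i+1) − y_i)/h_i = -7, 1:
  1·M_0 + 4·M_1 + 1·M_2 = 6(Δ_1 - Δ_0) = 48
Clamped end conditions give two more equations: 2h_0·M_0 + h_0·M_1 = 6(Δ_0 - s'(2)) = -60 and h_1·M_1 + 2h_1·M_2 = 6(s'(4) - Δ_1) = -3.
Hence M_0 = -173/4, M_1 = 53/2, M_2 = -59/4.
On [3, 4], s(x) = 0 - 43/8·(x - 3) + 53/4·(x - 3)² - 55/8·(x - 3)³.
With (x - 3) = 1/4: s(13/4) = -319/512.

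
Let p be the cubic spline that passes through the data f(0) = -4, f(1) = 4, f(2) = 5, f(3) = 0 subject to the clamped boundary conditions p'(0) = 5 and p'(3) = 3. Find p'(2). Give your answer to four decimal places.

-5.4667

Let M_i = p''(x_i). Step sizes h_i = 1, 1, 1; slopes of the chords Δ_i = (y_(i+1) - y_i)/h_i = 8, 1, -5.
  1·M_0 + 4·M_1 + 1·M_2 = 6(Δ_1 - Δ_0) = -42
  1·M_1 + 4·M_2 + 1·M_3 = 6(Δ_2 - Δ_1) = -36
Clamped end conditions give two more equations: 2h_0·M_0 + h_0·M_1 = 6(Δ_0 - p'(0)) = 18 and h_2·M_2 + 2h_2·M_3 = 6(p'(3) - Δ_2) = 48.
Forward elimination and back-substitution give M_0 = 214/15, M_1 = -158/15, M_2 = -212/15, M_3 = 466/15.
On [2, 3], p'(x) = b_2 + 2c_2·(x - 2) + 3d_2·(x - 2)² with b_2 = Δ_2 - h_2(2M_2 + M_3)/6 = -82/15, c_2 = M_2/2 = -106/15, d_2 = (M_3 - M_2)/(6h_2) = 113/15. So p'(2) = -82/15.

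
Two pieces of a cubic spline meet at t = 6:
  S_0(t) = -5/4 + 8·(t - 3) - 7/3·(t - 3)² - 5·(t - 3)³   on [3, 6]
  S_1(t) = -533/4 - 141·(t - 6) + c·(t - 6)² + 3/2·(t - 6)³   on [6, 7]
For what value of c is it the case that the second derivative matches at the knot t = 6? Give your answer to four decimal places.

-47.3333

S_0''(t) = -14/3 - 30·(t - 3), so S_0''(6) = -284/3. On the right, S_1''(6) = 2c, so c = -142/3.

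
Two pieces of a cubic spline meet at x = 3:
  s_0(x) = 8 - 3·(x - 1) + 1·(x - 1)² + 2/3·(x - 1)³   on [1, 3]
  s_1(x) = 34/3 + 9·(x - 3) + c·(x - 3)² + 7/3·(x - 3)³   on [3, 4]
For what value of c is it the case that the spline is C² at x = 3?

5

s_0''(x) = 2 + 4·(x - 1), so s_0''(3) = 10. On the right, s_1''(3) = 2c, so c = 5.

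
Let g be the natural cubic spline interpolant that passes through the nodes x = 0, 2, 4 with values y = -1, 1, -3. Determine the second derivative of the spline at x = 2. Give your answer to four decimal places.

Write σ_i for g''(x_i). With h_i = 2, 2 and divided differences Δ_i = 1, -2, the continuity of g' gives the tridiagonal system
  2·σ_0 + 8·σ_1 + 2·σ_2 = 6(Δ_1 - Δ_0) = -18
Natural end conditions: σ_0 = σ_2 = 0.
Forward elimination and back-substitution give σ_0 = 0, σ_1 = -9/4, σ_2 = 0.

-2.2500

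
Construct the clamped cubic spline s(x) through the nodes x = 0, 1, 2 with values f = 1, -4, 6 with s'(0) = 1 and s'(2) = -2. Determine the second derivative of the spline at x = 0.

-42

With M_i denoting the second derivative at x_i, h_i = 1, 1, and Δ_i = (y_(i+1) − y_i)/h_i = -5, 10:
  1·M_0 + 4·M_1 + 1·M_2 = 6(Δ_1 - Δ_0) = 90
Clamped end conditions give two more equations: 2h_0·M_0 + h_0·M_1 = 6(Δ_0 - s'(0)) = -36 and h_1·M_1 + 2h_1·M_2 = 6(s'(2) - Δ_1) = -72.
Hence M_0 = -42, M_1 = 48, M_2 = -60.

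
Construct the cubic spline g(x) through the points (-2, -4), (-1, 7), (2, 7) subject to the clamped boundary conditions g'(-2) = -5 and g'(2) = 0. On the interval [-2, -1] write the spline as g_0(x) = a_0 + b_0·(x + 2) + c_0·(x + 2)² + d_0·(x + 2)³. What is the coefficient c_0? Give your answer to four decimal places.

28.7500

Let M_i = g''(x_i). Step sizes h_i = 1, 3; slopes of the chords Δ_i = (y_(i+1) - y_i)/h_i = 11, 0.
  1·M_0 + 8·M_1 + 3·M_2 = 6(Δ_1 - Δ_0) = -66
Clamped end conditions give two more equations: 2h_0·M_0 + h_0·M_1 = 6(Δ_0 - g'(-2)) = 96 and h_1·M_1 + 2h_1·M_2 = 6(g'(2) - Δ_1) = 0.
Solving the tridiagonal system: M_0 = 115/2, M_1 = -19, M_2 = 19/2.
On [-2, -1], with g_0(x) = a_0 + b_0·(x + 2) + c_0·(x + 2)² + d_0·(x + 2)³: c_0 = M_0/2 = 115/4, d_0 = (M_1 - M_0)/(6h_0) = -51/4, b_0 = Δ_0 - h_0(2M_0 + M_1)/6 = -5.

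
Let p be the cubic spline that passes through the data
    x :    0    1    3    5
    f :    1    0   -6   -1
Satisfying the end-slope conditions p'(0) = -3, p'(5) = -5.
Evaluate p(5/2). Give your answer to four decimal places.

Write M_i for p''(x_i). With h_i = 1, 2, 2 and divided differences Δ_i = -1, -3, 5/2, the continuity of p' gives the tridiagonal system
  1·M_0 + 6·M_1 + 2·M_2 = 6(Δ_1 - Δ_0) = -12
  2·M_1 + 8·M_2 + 2·M_3 = 6(Δ_2 - Δ_1) = 33
Clamped end conditions give two more equations: 2h_0·M_0 + h_0·M_1 = 6(Δ_0 - p'(0)) = 12 and h_2·M_2 + 2h_2·M_3 = 6(p'(5) - Δ_2) = -45.
Forward elimination and back-substitution give M_0 = 217/23, M_1 = -158/23, M_2 = 455/46, M_3 = -745/46.
On [1, 3], p(x) = 0 - 79/46·(x - 1) - 79/23·(x - 1)² + 257/184·(x - 1)³.
With (x - 1) = 3/2: p(5/2) = -8229/1472.

-5.5904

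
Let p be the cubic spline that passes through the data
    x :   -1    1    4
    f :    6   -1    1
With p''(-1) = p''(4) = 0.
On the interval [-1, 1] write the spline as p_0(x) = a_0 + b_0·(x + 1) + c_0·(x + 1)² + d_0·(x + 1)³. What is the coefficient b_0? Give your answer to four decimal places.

Let m_i = p''(x_i). Step sizes h_i = 2, 3; slopes of the chords Δ_i = (y_(i+1) - y_i)/h_i = -7/2, 2/3.
  2·m_0 + 10·m_1 + 3·m_2 = 6(Δ_1 - Δ_0) = 25
Natural end conditions: m_0 = m_2 = 0.
Solving: m_0 = 0, m_1 = 5/2, m_2 = 0.
On [-1, 1], with p_0(x) = a_0 + b_0·(x + 1) + c_0·(x + 1)² + d_0·(x + 1)³: c_0 = m_0/2 = 0, d_0 = (m_1 - m_0)/(6h_0) = 5/24, b_0 = Δ_0 - h_0(2m_0 + m_1)/6 = -13/3.

-4.3333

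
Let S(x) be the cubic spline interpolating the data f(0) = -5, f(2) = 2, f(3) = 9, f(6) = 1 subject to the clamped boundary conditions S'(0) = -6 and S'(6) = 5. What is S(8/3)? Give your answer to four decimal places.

7.3951

With M_i denoting the second derivative at x_i, h_i = 2, 1, 3, and Δ_i = (y_(i+1) − y_i)/h_i = 7/2, 7, -8/3:
  2·M_0 + 6·M_1 + 1·M_2 = 6(Δ_1 - Δ_0) = 21
  1·M_1 + 8·M_2 + 3·M_3 = 6(Δ_2 - Δ_1) = -58
Clamped end conditions give two more equations: 2h_0·M_0 + h_0·M_1 = 6(Δ_0 - S'(0)) = 57 and h_2·M_2 + 2h_2·M_3 = 6(S'(6) - Δ_2) = 46.
Solving the tridiagonal system: M_0 = 577/42, M_1 = 43/42, M_2 = -265/21, M_3 = 587/42.
On [2, 3], S(x) = 2 + 184/21·(x - 2) + 43/84·(x - 2)² - 191/84·(x - 2)³.
With (x - 2) = 2/3: S(8/3) = 599/81.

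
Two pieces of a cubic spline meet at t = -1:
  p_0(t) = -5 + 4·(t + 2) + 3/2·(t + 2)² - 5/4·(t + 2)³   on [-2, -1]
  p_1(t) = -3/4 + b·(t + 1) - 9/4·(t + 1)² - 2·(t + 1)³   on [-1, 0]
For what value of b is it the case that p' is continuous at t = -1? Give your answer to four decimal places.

p_0'(t) = 4 + 3·(t + 2) - 15/4·(t + 2)², so p_0'(-1) = 13/4. On the right, p_1'(-1) = b, so b = 13/4.

3.2500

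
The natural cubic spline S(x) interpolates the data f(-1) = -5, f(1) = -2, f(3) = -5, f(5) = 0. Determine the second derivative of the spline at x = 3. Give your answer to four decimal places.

3.8000

With M_i denoting the second derivative at x_i, h_i = 2, 2, 2, and Δ_i = (y_(i+1) − y_i)/h_i = 3/2, -3/2, 5/2:
  2·M_0 + 8·M_1 + 2·M_2 = 6(Δ_1 - Δ_0) = -18
  2·M_1 + 8·M_2 + 2·M_3 = 6(Δ_2 - Δ_1) = 24
Natural end conditions: M_0 = M_3 = 0.
Solving the tridiagonal system: M_0 = 0, M_1 = -16/5, M_2 = 19/5, M_3 = 0.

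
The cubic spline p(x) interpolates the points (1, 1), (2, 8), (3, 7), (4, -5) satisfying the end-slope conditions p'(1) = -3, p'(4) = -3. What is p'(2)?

Let M_i = p''(x_i). Step sizes h_i = 1, 1, 1; slopes of the chords Δ_i = (y_(i+1) - y_i)/h_i = 7, -1, -12.
  1·M_0 + 4·M_1 + 1·M_2 = 6(Δ_1 - Δ_0) = -48
  1·M_1 + 4·M_2 + 1·M_3 = 6(Δ_2 - Δ_1) = -66
Clamped end conditions give two more equations: 2h_0·M_0 + h_0·M_1 = 6(Δ_0 - p'(1)) = 60 and h_2·M_2 + 2h_2·M_3 = 6(p'(4) - Δ_2) = 54.
Solving the tridiagonal system: M_0 = 38, M_1 = -16, M_2 = -22, M_3 = 38.
On [2, 3], p'(x) = b_1 + 2c_1·(x - 2) + 3d_1·(x - 2)² with b_1 = Δ_1 - h_1(2M_1 + M_2)/6 = 8, c_1 = M_1/2 = -8, d_1 = (M_2 - M_1)/(6h_1) = -1. So p'(2) = 8.

8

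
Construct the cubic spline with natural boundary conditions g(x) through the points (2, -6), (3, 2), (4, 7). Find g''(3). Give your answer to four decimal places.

With σ_i denoting the second derivative at x_i, h_i = 1, 1, and Δ_i = (y_(i+1) − y_i)/h_i = 8, 5:
  1·σ_0 + 4·σ_1 + 1·σ_2 = 6(Δ_1 - Δ_0) = -18
Natural end conditions: σ_0 = σ_2 = 0.
Forward elimination and back-substitution give σ_0 = 0, σ_1 = -9/2, σ_2 = 0.

-4.5000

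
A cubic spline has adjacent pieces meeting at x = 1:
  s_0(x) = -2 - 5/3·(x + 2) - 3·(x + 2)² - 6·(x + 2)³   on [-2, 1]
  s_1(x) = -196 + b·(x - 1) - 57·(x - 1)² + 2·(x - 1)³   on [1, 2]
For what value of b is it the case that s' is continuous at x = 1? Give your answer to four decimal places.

-181.6667

s_0'(x) = -5/3 - 6·(x + 2) - 18·(x + 2)², so s_0'(1) = -545/3. On the right, s_1'(1) = b, so b = -545/3.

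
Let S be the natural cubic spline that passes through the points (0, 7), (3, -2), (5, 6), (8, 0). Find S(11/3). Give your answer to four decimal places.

0.3148

Let M_i = S''(x_i). Step sizes h_i = 3, 2, 3; slopes of the chords Δ_i = (y_(i+1) - y_i)/h_i = -3, 4, -2.
  3·M_0 + 10·M_1 + 2·M_2 = 6(Δ_1 - Δ_0) = 42
  2·M_1 + 10·M_2 + 3·M_3 = 6(Δ_2 - Δ_1) = -36
Natural end conditions: M_0 = M_3 = 0.
Solving: M_0 = 0, M_1 = 41/8, M_2 = -37/8, M_3 = 0.
On [3, 5], S(x) = -2 + 17/8·(x - 3) + 41/16·(x - 3)² - 13/16·(x - 3)³.
With (x - 3) = 2/3: S(11/3) = 17/54.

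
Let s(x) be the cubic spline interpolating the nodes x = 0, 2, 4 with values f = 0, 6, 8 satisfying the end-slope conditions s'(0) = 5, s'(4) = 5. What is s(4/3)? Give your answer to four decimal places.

5.0370

With M_i denoting the second derivative at x_i, h_i = 2, 2, and Δ_i = (y_(i+1) − y_i)/h_i = 3, 1:
  2·M_0 + 8·M_1 + 2·M_2 = 6(Δ_1 - Δ_0) = -12
Clamped end conditions give two more equations: 2h_0·M_0 + h_0·M_1 = 6(Δ_0 - s'(0)) = -12 and h_1·M_1 + 2h_1·M_2 = 6(s'(4) - Δ_1) = 24.
Solving the tridiagonal system: M_0 = -3/2, M_1 = -3, M_2 = 15/2.
On [0, 2], s(x) = 0 + 5·x - 3/4·x² - 1/8·x³.
With x = 4/3: s(4/3) = 136/27.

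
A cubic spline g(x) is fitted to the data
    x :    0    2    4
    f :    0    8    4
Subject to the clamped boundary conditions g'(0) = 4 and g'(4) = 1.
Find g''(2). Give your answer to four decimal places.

Write m_i for g''(x_i). With h_i = 2, 2 and divided differences Δ_i = 4, -2, the continuity of g' gives the tridiagonal system
  2·m_0 + 8·m_1 + 2·m_2 = 6(Δ_1 - Δ_0) = -36
Clamped end conditions give two more equations: 2h_0·m_0 + h_0·m_1 = 6(Δ_0 - g'(0)) = 0 and h_1·m_1 + 2h_1·m_2 = 6(g'(4) - Δ_1) = 18.
Solving the tridiagonal system: m_0 = 15/4, m_1 = -15/2, m_2 = 33/4.

-7.5000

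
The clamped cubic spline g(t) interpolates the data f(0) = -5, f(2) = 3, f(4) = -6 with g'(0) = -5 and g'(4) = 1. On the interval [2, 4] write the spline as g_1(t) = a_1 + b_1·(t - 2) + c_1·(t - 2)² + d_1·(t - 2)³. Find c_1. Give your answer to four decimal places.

Write M_i for g''(x_i). With h_i = 2, 2 and divided differences Δ_i = 4, -9/2, the continuity of g' gives the tridiagonal system
  2·M_0 + 8·M_1 + 2·M_2 = 6(Δ_1 - Δ_0) = -51
Clamped end conditions give two more equations: 2h_0·M_0 + h_0·M_1 = 6(Δ_0 - g'(0)) = 54 and h_1·M_1 + 2h_1·M_2 = 6(g'(4) - Δ_1) = 33.
Solving the tridiagonal system: M_0 = 171/8, M_1 = -63/4, M_2 = 129/8.
On [2, 4], with g_1(t) = a_1 + b_1·(t - 2) + c_1·(t - 2)² + d_1·(t - 2)³: c_1 = M_1/2 = -63/8, d_1 = (M_2 - M_1)/(6h_1) = 85/32, b_1 = Δ_1 - h_1(2M_1 + M_2)/6 = 5/8.

-7.8750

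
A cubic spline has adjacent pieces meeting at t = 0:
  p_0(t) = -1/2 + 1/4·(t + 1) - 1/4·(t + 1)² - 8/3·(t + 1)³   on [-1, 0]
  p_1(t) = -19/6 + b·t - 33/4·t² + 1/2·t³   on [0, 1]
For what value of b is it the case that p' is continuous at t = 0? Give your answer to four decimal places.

p_0'(t) = 1/4 - 1/2·(t + 1) - 8·(t + 1)², so p_0'(0) = -33/4. On the right, p_1'(0) = b, so b = -33/4.

-8.2500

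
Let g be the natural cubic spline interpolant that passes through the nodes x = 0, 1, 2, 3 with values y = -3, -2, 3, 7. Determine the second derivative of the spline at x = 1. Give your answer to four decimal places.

6.8000

Put M_i = g'' at the i-th knot. Here h = (1, 1, 1) and Δ = (1, 5, 4), so the interior equations h_(i-1)·M_(i-1) + 2(h_(i-1)+h_i)·M_i + h_i·M_(i+1) = 6(Δ_i − Δ_(i-1)) read
  1·M_0 + 4·M_1 + 1·M_2 = 6(Δ_1 - Δ_0) = 24
  1·M_1 + 4·M_2 + 1·M_3 = 6(Δ_2 - Δ_1) = -6
Natural end conditions: M_0 = M_3 = 0.
Solving: M_0 = 0, M_1 = 34/5, M_2 = -16/5, M_3 = 0.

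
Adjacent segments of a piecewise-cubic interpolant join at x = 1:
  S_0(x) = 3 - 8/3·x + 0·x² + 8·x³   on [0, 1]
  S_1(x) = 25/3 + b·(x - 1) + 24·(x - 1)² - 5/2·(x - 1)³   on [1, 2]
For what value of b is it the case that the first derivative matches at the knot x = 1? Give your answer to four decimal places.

S_0'(x) = -8/3 + 0·x + 24·x², so S_0'(1) = 64/3. On the right, S_1'(1) = b, so b = 64/3.

21.3333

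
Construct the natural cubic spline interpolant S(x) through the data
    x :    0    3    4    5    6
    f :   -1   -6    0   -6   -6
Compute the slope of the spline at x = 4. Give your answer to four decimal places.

Let M_i = S''(x_i). Step sizes h_i = 3, 1, 1, 1; slopes of the chords Δ_i = (y_(i+1) - y_i)/h_i = -5/3, 6, -6, 0.
  3·M_0 + 8·M_1 + 1·M_2 = 6(Δ_1 - Δ_0) = 46
  1·M_1 + 4·M_2 + 1·M_3 = 6(Δ_2 - Δ_1) = -72
  1·M_2 + 4·M_3 + 1·M_4 = 6(Δ_3 - Δ_2) = 36
Natural end conditions: M_0 = M_4 = 0.
Forward elimination and back-substitution give M_0 = 0, M_1 = 507/58, M_2 = -694/29, M_3 = 869/58, M_4 = 0.
On [4, 5], S'(x) = b_2 + 2c_2·(x - 4) + 3d_2·(x - 4)² with b_2 = Δ_2 - h_2(2M_2 + M_3)/6 = -181/348, c_2 = M_2/2 = -347/29, d_2 = (M_3 - M_2)/(6h_2) = 2257/348. So S'(4) = -181/348.

-0.5201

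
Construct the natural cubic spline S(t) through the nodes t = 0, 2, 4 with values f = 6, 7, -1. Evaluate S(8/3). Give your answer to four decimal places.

Write M_i for S''(x_i). With h_i = 2, 2 and divided differences Δ_i = 1/2, -4, the continuity of S' gives the tridiagonal system
  2·M_0 + 8·M_1 + 2·M_2 = 6(Δ_1 - Δ_0) = -27
Natural end conditions: M_0 = M_2 = 0.
Solving the tridiagonal system: M_0 = 0, M_1 = -27/8, M_2 = 0.
On [2, 4], S(t) = 7 - 7/4·(t - 2) - 27/16·(t - 2)² + 9/32·(t - 2)³.
With (t - 2) = 2/3: S(8/3) = 31/6.

5.1667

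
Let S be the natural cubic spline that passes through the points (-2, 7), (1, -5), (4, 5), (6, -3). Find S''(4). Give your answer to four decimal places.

-5.9459

Put σ_i = S'' at the i-th knot. Here h = (3, 3, 2) and Δ = (-4, 10/3, -4), so the interior equations h_(i-1)·σ_(i-1) + 2(h_(i-1)+h_i)·σ_i + h_i·σ_(i+1) = 6(Δ_i − Δ_(i-1)) read
  3·σ_0 + 12·σ_1 + 3·σ_2 = 6(Δ_1 - Δ_0) = 44
  3·σ_1 + 10·σ_2 + 2·σ_3 = 6(Δ_2 - Δ_1) = -44
Natural end conditions: σ_0 = σ_3 = 0.
Solving the tridiagonal system: σ_0 = 0, σ_1 = 572/111, σ_2 = -220/37, σ_3 = 0.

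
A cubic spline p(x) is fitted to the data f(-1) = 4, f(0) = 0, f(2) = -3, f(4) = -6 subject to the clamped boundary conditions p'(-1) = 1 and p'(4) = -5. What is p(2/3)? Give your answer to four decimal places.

Write σ_i for p''(x_i). With h_i = 1, 2, 2 and divided differences Δ_i = -4, -3/2, -3/2, the continuity of p' gives the tridiagonal system
  1·σ_0 + 6·σ_1 + 2·σ_2 = 6(Δ_1 - Δ_0) = 15
  2·σ_1 + 8·σ_2 + 2·σ_3 = 6(Δ_2 - Δ_1) = 0
Clamped end conditions give two more equations: 2h_0·σ_0 + h_0·σ_1 = 6(Δ_0 - p'(-1)) = -30 and h_2·σ_2 + 2h_2·σ_3 = 6(p'(4) - Δ_2) = -21.
Hence σ_0 = -408/23, σ_1 = 126/23, σ_2 = -3/46, σ_3 = -120/23.
On [0, 2], p(x) = 0 - 118/23·x + 63/23·x² - 85/184·x³.
With x = 2/3: p(2/3) = -1453/621.

-2.3398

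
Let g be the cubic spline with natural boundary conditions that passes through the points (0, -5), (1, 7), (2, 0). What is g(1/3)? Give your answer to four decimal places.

0.4074

Put M_i = g'' at the i-th knot. Here h = (1, 1) and Δ = (12, -7), so the interior equations h_(i-1)·M_(i-1) + 2(h_(i-1)+h_i)·M_i + h_i·M_(i+1) = 6(Δ_i − Δ_(i-1)) read
  1·M_0 + 4·M_1 + 1·M_2 = 6(Δ_1 - Δ_0) = -114
Natural end conditions: M_0 = M_2 = 0.
Hence M_0 = 0, M_1 = -57/2, M_2 = 0.
On [0, 1], g(t) = -5 + 67/4·t + 0·t² - 19/4·t³.
With t = 1/3: g(1/3) = 11/27.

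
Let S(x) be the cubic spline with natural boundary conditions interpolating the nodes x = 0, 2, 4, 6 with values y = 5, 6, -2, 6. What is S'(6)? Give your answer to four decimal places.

6.4333

Write m_i for S''(x_i). With h_i = 2, 2, 2 and divided differences Δ_i = 1/2, -4, 4, the continuity of S' gives the tridiagonal system
  2·m_0 + 8·m_1 + 2·m_2 = 6(Δ_1 - Δ_0) = -27
  2·m_1 + 8·m_2 + 2·m_3 = 6(Δ_2 - Δ_1) = 48
Natural end conditions: m_0 = m_3 = 0.
Hence m_0 = 0, m_1 = -26/5, m_2 = 73/10, m_3 = 0.
On [4, 6], S'(x) = b_2 + 2c_2·(x - 4) + 3d_2·(x - 4)² with b_2 = Δ_2 - h_2(2m_2 + m_3)/6 = -13/15, c_2 = m_2/2 = 73/20, d_2 = (m_3 - m_2)/(6h_2) = -73/120. So S'(6) = 193/30.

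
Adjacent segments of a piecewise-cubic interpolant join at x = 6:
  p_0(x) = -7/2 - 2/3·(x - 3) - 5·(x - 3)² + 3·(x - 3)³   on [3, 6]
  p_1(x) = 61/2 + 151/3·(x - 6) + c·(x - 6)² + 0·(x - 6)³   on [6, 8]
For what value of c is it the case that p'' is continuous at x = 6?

22

p_0''(x) = -10 + 18·(x - 3), so p_0''(6) = 44. On the right, p_1''(6) = 2c, so c = 22.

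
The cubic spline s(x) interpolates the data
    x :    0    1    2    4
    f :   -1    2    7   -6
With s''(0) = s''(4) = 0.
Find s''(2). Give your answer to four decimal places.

Put σ_i = s'' at the i-th knot. Here h = (1, 1, 2) and Δ = (3, 5, -13/2), so the interior equations h_(i-1)·σ_(i-1) + 2(h_(i-1)+h_i)·σ_i + h_i·σ_(i+1) = 6(Δ_i − Δ_(i-1)) read
  1·σ_0 + 4·σ_1 + 1·σ_2 = 6(Δ_1 - Δ_0) = 12
  1·σ_1 + 6·σ_2 + 2·σ_3 = 6(Δ_2 - Δ_1) = -69
Natural end conditions: σ_0 = σ_3 = 0.
Forward elimination and back-substitution give σ_0 = 0, σ_1 = 141/23, σ_2 = -288/23, σ_3 = 0.

-12.5217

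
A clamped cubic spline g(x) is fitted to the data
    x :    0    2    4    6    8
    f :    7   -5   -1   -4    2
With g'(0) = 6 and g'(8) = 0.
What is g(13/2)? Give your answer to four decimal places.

-2.8440

With M_i denoting the second derivative at x_i, h_i = 2, 2, 2, 2, and Δ_i = (y_(i+1) − y_i)/h_i = -6, 2, -3/2, 3:
  2·M_0 + 8·M_1 + 2·M_2 = 6(Δ_1 - Δ_0) = 48
  2·M_1 + 8·M_2 + 2·M_3 = 6(Δ_2 - Δ_1) = -21
  2·M_2 + 8·M_3 + 2·M_4 = 6(Δ_3 - Δ_2) = 27
Clamped end conditions give two more equations: 2h_0·M_0 + h_0·M_1 = 6(Δ_0 - g'(0)) = -72 and h_3·M_3 + 2h_3·M_4 = 6(g'(8) - Δ_3) = -18.
Solving the tridiagonal system: M_0 = -2817/112, M_1 = 801/56, M_2 = -129/16, M_3 = 417/56, M_4 = -921/112.
On [6, 8], g(x) = -4 + 87/112·(x - 6) + 417/112·(x - 6)² - 585/448·(x - 6)³.
With (x - 6) = 1/2: g(13/2) = -10193/3584.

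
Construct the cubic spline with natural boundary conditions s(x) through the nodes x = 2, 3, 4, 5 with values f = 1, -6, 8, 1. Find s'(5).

-14

Let M_i = s''(x_i). Step sizes h_i = 1, 1, 1; slopes of the chords Δ_i = (y_(i+1) - y_i)/h_i = -7, 14, -7.
  1·M_0 + 4·M_1 + 1·M_2 = 6(Δ_1 - Δ_0) = 126
  1·M_1 + 4·M_2 + 1·M_3 = 6(Δ_2 - Δ_1) = -126
Natural end conditions: M_0 = M_3 = 0.
Solving: M_0 = 0, M_1 = 42, M_2 = -42, M_3 = 0.
On [4, 5], s'(x) = b_2 + 2c_2·(x - 4) + 3d_2·(x - 4)² with b_2 = Δ_2 - h_2(2M_2 + M_3)/6 = 7, c_2 = M_2/2 = -21, d_2 = (M_3 - M_2)/(6h_2) = 7. So s'(5) = -14.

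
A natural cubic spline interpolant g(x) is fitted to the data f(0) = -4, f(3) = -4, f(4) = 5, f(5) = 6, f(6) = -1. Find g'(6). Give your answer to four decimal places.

-8.5086

With M_i denoting the second derivative at x_i, h_i = 3, 1, 1, 1, and Δ_i = (y_(i+1) − y_i)/h_i = 0, 9, 1, -7:
  3·M_0 + 8·M_1 + 1·M_2 = 6(Δ_1 - Δ_0) = 54
  1·M_1 + 4·M_2 + 1·M_3 = 6(Δ_2 - Δ_1) = -48
  1·M_2 + 4·M_3 + 1·M_4 = 6(Δ_3 - Δ_2) = -48
Natural end conditions: M_0 = M_4 = 0.
Solving the tridiagonal system: M_0 = 0, M_1 = 477/58, M_2 = -342/29, M_3 = -525/58, M_4 = 0.
On [5, 6], g'(x) = b_3 + 2c_3·(x - 5) + 3d_3·(x - 5)² with b_3 = Δ_3 - h_3(2M_3 + M_4)/6 = -231/58, c_3 = M_3/2 = -525/116, d_3 = (M_4 - M_3)/(6h_3) = 175/116. So g'(6) = -987/116.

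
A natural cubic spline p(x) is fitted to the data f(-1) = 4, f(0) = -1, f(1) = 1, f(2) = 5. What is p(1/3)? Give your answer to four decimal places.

With M_i denoting the second derivative at x_i, h_i = 1, 1, 1, and Δ_i = (y_(i+1) − y_i)/h_i = -5, 2, 4:
  1·M_0 + 4·M_1 + 1·M_2 = 6(Δ_1 - Δ_0) = 42
  1·M_1 + 4·M_2 + 1·M_3 = 6(Δ_2 - Δ_1) = 12
Natural end conditions: M_0 = M_3 = 0.
Hence M_0 = 0, M_1 = 52/5, M_2 = 2/5, M_3 = 0.
On [0, 1], p(x) = -1 - 23/15·x + 26/5·x² - 5/3·x³.
With x = 1/3: p(1/3) = -403/405.

-0.9951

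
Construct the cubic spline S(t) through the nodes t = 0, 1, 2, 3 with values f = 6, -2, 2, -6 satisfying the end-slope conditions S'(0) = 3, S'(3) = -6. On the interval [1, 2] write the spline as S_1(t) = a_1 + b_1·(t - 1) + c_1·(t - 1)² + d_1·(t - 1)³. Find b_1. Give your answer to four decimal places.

-3.6000

Let σ_i = S''(x_i). Step sizes h_i = 1, 1, 1; slopes of the chords Δ_i = (y_(i+1) - y_i)/h_i = -8, 4, -8.
  1·σ_0 + 4·σ_1 + 1·σ_2 = 6(Δ_1 - Δ_0) = 72
  1·σ_1 + 4·σ_2 + 1·σ_3 = 6(Δ_2 - Δ_1) = -72
Clamped end conditions give two more equations: 2h_0·σ_0 + h_0·σ_1 = 6(Δ_0 - S'(0)) = -66 and h_2·σ_2 + 2h_2·σ_3 = 6(S'(3) - Δ_2) = 12.
Solving: σ_0 = -264/5, σ_1 = 198/5, σ_2 = -168/5, σ_3 = 114/5.
On [1, 2], with S_1(t) = a_1 + b_1·(t - 1) + c_1·(t - 1)² + d_1·(t - 1)³: c_1 = σ_1/2 = 99/5, d_1 = (σ_2 - σ_1)/(6h_1) = -61/5, b_1 = Δ_1 - h_1(2σ_1 + σ_2)/6 = -18/5.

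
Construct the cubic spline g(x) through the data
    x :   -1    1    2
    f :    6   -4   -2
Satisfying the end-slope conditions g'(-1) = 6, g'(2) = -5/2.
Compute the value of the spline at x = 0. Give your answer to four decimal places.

2.6667

Write M_i for g''(x_i). With h_i = 2, 1 and divided differences Δ_i = -5, 2, the continuity of g' gives the tridiagonal system
  2·M_0 + 6·M_1 + 1·M_2 = 6(Δ_1 - Δ_0) = 42
Clamped end conditions give two more equations: 2h_0·M_0 + h_0·M_1 = 6(Δ_0 - g'(-1)) = -66 and h_1·M_1 + 2h_1·M_2 = 6(g'(2) - Δ_1) = -27.
Forward elimination and back-substitution give M_0 = -79/3, M_1 = 59/3, M_2 = -70/3.
On [-1, 1], g(x) = 6 + 6·(x + 1) - 79/6·(x + 1)² + 23/6·(x + 1)³.
With (x + 1) = 1: g(0) = 8/3.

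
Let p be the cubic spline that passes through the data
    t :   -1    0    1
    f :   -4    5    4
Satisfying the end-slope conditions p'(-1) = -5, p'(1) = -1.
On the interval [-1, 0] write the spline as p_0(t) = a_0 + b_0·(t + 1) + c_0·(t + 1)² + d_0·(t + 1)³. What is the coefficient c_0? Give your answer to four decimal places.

Write M_i for p''(x_i). With h_i = 1, 1 and divided differences Δ_i = 9, -1, the continuity of p' gives the tridiagonal system
  1·M_0 + 4·M_1 + 1·M_2 = 6(Δ_1 - Δ_0) = -60
Clamped end conditions give two more equations: 2h_0·M_0 + h_0·M_1 = 6(Δ_0 - p'(-1)) = 84 and h_1·M_1 + 2h_1·M_2 = 6(p'(1) - Δ_1) = 0.
Solving: M_0 = 59, M_1 = -34, M_2 = 17.
On [-1, 0], with p_0(t) = a_0 + b_0·(t + 1) + c_0·(t + 1)² + d_0·(t + 1)³: c_0 = M_0/2 = 59/2, d_0 = (M_1 - M_0)/(6h_0) = -31/2, b_0 = Δ_0 - h_0(2M_0 + M_1)/6 = -5.

29.5000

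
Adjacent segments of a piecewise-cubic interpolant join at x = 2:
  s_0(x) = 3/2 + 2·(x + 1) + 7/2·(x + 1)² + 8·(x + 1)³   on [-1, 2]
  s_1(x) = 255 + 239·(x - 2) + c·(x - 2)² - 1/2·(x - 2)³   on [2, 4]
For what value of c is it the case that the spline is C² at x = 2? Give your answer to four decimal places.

s_0''(x) = 7 + 48·(x + 1), so s_0''(2) = 151. On the right, s_1''(2) = 2c, so c = 151/2.

75.5000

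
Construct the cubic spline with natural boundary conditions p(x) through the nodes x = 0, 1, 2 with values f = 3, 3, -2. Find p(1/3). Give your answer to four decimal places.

3.3704

Write σ_i for p''(x_i). With h_i = 1, 1 and divided differences Δ_i = 0, -5, the continuity of p' gives the tridiagonal system
  1·σ_0 + 4·σ_1 + 1·σ_2 = 6(Δ_1 - Δ_0) = -30
Natural end conditions: σ_0 = σ_2 = 0.
Forward elimination and back-substitution give σ_0 = 0, σ_1 = -15/2, σ_2 = 0.
On [0, 1], p(x) = 3 + 5/4·x + 0·x² - 5/4·x³.
With x = 1/3: p(1/3) = 91/27.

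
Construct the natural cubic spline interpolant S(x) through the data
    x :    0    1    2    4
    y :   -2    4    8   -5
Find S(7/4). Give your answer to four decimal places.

Let M_i = S''(x_i). Step sizes h_i = 1, 1, 2; slopes of the chords Δ_i = (y_(i+1) - y_i)/h_i = 6, 4, -13/2.
  1·M_0 + 4·M_1 + 1·M_2 = 6(Δ_1 - Δ_0) = -12
  1·M_1 + 6·M_2 + 2·M_3 = 6(Δ_2 - Δ_1) = -63
Natural end conditions: M_0 = M_3 = 0.
Forward elimination and back-substitution give M_0 = 0, M_1 = -9/23, M_2 = -240/23, M_3 = 0.
On [1, 2], S(x) = 4 + 135/23·(x - 1) - 9/46·(x - 1)² - 77/46·(x - 1)³.
With (x - 1) = 3/4: S(7/4) = 971/128.

7.5859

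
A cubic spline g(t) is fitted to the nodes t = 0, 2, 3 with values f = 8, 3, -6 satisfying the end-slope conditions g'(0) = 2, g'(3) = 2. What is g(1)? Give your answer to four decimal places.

8.8125

Let σ_i = g''(x_i). Step sizes h_i = 2, 1; slopes of the chords Δ_i = (y_(i+1) - y_i)/h_i = -5/2, -9.
  2·σ_0 + 6·σ_1 + 1·σ_2 = 6(Δ_1 - Δ_0) = -39
Clamped end conditions give two more equations: 2h_0·σ_0 + h_0·σ_1 = 6(Δ_0 - g'(0)) = -27 and h_1·σ_1 + 2h_1·σ_2 = 6(g'(3) - Δ_1) = 66.
Solving the tridiagonal system: σ_0 = -1/4, σ_1 = -13, σ_2 = 79/2.
On [0, 2], g(t) = 8 + 2·t - 1/8·t² - 17/16·t³.
With t = 1: g(1) = 141/16.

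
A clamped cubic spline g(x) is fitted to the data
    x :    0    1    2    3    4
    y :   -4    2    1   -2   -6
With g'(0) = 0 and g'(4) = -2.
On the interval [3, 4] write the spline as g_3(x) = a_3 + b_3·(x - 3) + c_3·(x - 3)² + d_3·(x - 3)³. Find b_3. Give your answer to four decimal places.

-3.9643

Let m_i = g''(x_i). Step sizes h_i = 1, 1, 1, 1; slopes of the chords Δ_i = (y_(i+1) - y_i)/h_i = 6, -1, -3, -4.
  1·m_0 + 4·m_1 + 1·m_2 = 6(Δ_1 - Δ_0) = -42
  1·m_1 + 4·m_2 + 1·m_3 = 6(Δ_2 - Δ_1) = -12
  1·m_2 + 4·m_3 + 1·m_4 = 6(Δ_3 - Δ_2) = -6
Clamped end conditions give two more equations: 2h_0·m_0 + h_0·m_1 = 6(Δ_0 - g'(0)) = 36 and h_3·m_3 + 2h_3·m_4 = 6(g'(4) - Δ_3) = 12.
Forward elimination and back-substitution give m_0 = 377/14, m_1 = -125/7, m_2 = 5/2, m_3 = -29/7, m_4 = 113/14.
On [3, 4], with g_3(x) = a_3 + b_3·(x - 3) + c_3·(x - 3)² + d_3·(x - 3)³: c_3 = m_3/2 = -29/14, d_3 = (m_4 - m_3)/(6h_3) = 57/28, b_3 = Δ_3 - h_3(2m_3 + m_4)/6 = -111/28.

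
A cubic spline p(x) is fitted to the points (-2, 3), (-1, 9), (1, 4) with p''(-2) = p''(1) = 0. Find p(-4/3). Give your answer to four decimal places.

Write m_i for p''(x_i). With h_i = 1, 2 and divided differences Δ_i = 6, -5/2, the continuity of p' gives the tridiagonal system
  1·m_0 + 6·m_1 + 2·m_2 = 6(Δ_1 - Δ_0) = -51
Natural end conditions: m_0 = m_2 = 0.
Forward elimination and back-substitution give m_0 = 0, m_1 = -17/2, m_2 = 0.
On [-2, -1], p(x) = 3 + 89/12·(x + 2) + 0·(x + 2)² - 17/12·(x + 2)³.
With (x + 2) = 2/3: p(-4/3) = 1219/162.

7.5247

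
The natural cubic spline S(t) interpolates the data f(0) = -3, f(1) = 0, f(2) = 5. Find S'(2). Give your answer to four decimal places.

Put M_i = S'' at the i-th knot. Here h = (1, 1) and Δ = (3, 5), so the interior equations h_(i-1)·M_(i-1) + 2(h_(i-1)+h_i)·M_i + h_i·M_(i+1) = 6(Δ_i − Δ_(i-1)) read
  1·M_0 + 4·M_1 + 1·M_2 = 6(Δ_1 - Δ_0) = 12
Natural end conditions: M_0 = M_2 = 0.
Solving the tridiagonal system: M_0 = 0, M_1 = 3, M_2 = 0.
On [1, 2], S'(t) = b_1 + 2c_1·(t - 1) + 3d_1·(t - 1)² with b_1 = Δ_1 - h_1(2M_1 + M_2)/6 = 4, c_1 = M_1/2 = 3/2, d_1 = (M_2 - M_1)/(6h_1) = -1/2. So S'(2) = 11/2.

5.5000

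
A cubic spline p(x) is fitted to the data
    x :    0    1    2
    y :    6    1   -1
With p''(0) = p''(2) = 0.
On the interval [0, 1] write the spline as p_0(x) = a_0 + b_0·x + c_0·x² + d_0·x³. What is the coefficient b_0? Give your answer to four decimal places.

With M_i denoting the second derivative at x_i, h_i = 1, 1, and Δ_i = (y_(i+1) − y_i)/h_i = -5, -2:
  1·M_0 + 4·M_1 + 1·M_2 = 6(Δ_1 - Δ_0) = 18
Natural end conditions: M_0 = M_2 = 0.
Solving the tridiagonal system: M_0 = 0, M_1 = 9/2, M_2 = 0.
On [0, 1], with p_0(x) = a_0 + b_0·x + c_0·x² + d_0·x³: c_0 = M_0/2 = 0, d_0 = (M_1 - M_0)/(6h_0) = 3/4, b_0 = Δ_0 - h_0(2M_0 + M_1)/6 = -23/4.

-5.7500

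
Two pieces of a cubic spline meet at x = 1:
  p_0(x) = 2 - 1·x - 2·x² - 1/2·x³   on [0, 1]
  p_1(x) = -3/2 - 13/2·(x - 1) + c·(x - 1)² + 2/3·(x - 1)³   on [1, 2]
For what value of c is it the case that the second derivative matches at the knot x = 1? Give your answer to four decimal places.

-3.5000

p_0''(x) = -4 - 3·x, so p_0''(1) = -7. On the right, p_1''(1) = 2c, so c = -7/2.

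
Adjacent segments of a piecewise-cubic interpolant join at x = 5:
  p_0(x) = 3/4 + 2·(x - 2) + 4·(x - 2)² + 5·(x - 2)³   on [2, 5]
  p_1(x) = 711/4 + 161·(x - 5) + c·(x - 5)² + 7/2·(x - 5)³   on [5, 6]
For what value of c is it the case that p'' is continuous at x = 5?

p_0''(x) = 8 + 30·(x - 2), so p_0''(5) = 98. On the right, p_1''(5) = 2c, so c = 49.

49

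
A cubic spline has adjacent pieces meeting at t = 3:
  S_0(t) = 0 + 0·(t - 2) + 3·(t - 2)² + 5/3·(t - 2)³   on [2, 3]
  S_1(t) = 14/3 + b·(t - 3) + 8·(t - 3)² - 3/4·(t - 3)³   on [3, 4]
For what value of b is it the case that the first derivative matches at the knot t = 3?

11

S_0'(t) = 0 + 6·(t - 2) + 5·(t - 2)², so S_0'(3) = 11. On the right, S_1'(3) = b, so b = 11.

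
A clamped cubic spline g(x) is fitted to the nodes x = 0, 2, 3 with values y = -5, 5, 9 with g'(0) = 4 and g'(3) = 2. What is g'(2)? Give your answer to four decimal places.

Put σ_i = g'' at the i-th knot. Here h = (2, 1) and Δ = (5, 4), so the interior equations h_(i-1)·σ_(i-1) + 2(h_(i-1)+h_i)·σ_i + h_i·σ_(i+1) = 6(Δ_i − Δ_(i-1)) read
  2·σ_0 + 6·σ_1 + 1·σ_2 = 6(Δ_1 - Δ_0) = -6
Clamped end conditions give two more equations: 2h_0·σ_0 + h_0·σ_1 = 6(Δ_0 - g'(0)) = 6 and h_1·σ_1 + 2h_1·σ_2 = 6(g'(3) - Δ_1) = -12.
Solving: σ_0 = 11/6, σ_1 = -2/3, σ_2 = -17/3.
On [2, 3], g'(x) = b_1 + 2c_1·(x - 2) + 3d_1·(x - 2)² with b_1 = Δ_1 - h_1(2σ_1 + σ_2)/6 = 31/6, c_1 = σ_1/2 = -1/3, d_1 = (σ_2 - σ_1)/(6h_1) = -5/6. So g'(2) = 31/6.

5.1667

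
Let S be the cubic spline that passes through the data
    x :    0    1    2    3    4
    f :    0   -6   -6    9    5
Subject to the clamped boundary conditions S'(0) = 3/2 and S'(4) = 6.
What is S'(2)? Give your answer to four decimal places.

Let M_i = S''(x_i). Step sizes h_i = 1, 1, 1, 1; slopes of the chords Δ_i = (y_(i+1) - y_i)/h_i = -6, 0, 15, -4.
  1·M_0 + 4·M_1 + 1·M_2 = 6(Δ_1 - Δ_0) = 36
  1·M_1 + 4·M_2 + 1·M_3 = 6(Δ_2 - Δ_1) = 90
  1·M_2 + 4·M_3 + 1·M_4 = 6(Δ_3 - Δ_2) = -114
Clamped end conditions give two more equations: 2h_0·M_0 + h_0·M_1 = 6(Δ_0 - S'(0)) = -45 and h_3·M_3 + 2h_3·M_4 = 6(S'(4) - Δ_3) = 60.
Forward elimination and back-substitution give M_0 = -1461/56, M_1 = 201/28, M_2 = 267/8, M_3 = -1419/28, M_4 = 3099/56.
On [2, 3], S'(x) = b_2 + 2c_2·(x - 2) + 3d_2·(x - 2)² with b_2 = Δ_2 - h_2(2M_2 + M_3)/6 = 345/28, c_2 = M_2/2 = 267/16, d_2 = (M_3 - M_2)/(6h_2) = -1569/112. So S'(2) = 345/28.

12.3214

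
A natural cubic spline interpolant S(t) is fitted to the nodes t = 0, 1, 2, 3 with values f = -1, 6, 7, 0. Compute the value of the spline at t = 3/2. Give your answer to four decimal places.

Let m_i = S''(x_i). Step sizes h_i = 1, 1, 1; slopes of the chords Δ_i = (y_(i+1) - y_i)/h_i = 7, 1, -7.
  1·m_0 + 4·m_1 + 1·m_2 = 6(Δ_1 - Δ_0) = -36
  1·m_1 + 4·m_2 + 1·m_3 = 6(Δ_2 - Δ_1) = -48
Natural end conditions: m_0 = m_3 = 0.
Forward elimination and back-substitution give m_0 = 0, m_1 = -32/5, m_2 = -52/5, m_3 = 0.
On [1, 2], S(t) = 6 + 73/15·(t - 1) - 16/5·(t - 1)² - 2/3·(t - 1)³.
With (t - 1) = 1/2: S(3/2) = 151/20.

7.5500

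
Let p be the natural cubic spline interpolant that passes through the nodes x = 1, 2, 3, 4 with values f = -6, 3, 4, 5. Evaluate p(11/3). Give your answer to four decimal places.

Write M_i for p''(x_i). With h_i = 1, 1, 1 and divided differences Δ_i = 9, 1, 1, the continuity of p' gives the tridiagonal system
  1·M_0 + 4·M_1 + 1·M_2 = 6(Δ_1 - Δ_0) = -48
  1·M_1 + 4·M_2 + 1·M_3 = 6(Δ_2 - Δ_1) = 0
Natural end conditions: M_0 = M_3 = 0.
Forward elimination and back-substitution give M_0 = 0, M_1 = -64/5, M_2 = 16/5, M_3 = 0.
On [3, 4], p(x) = 4 - 1/15·(x - 3) + 8/5·(x - 3)² - 8/15·(x - 3)³.
With (x - 3) = 2/3: p(11/3) = 1826/405.

4.5086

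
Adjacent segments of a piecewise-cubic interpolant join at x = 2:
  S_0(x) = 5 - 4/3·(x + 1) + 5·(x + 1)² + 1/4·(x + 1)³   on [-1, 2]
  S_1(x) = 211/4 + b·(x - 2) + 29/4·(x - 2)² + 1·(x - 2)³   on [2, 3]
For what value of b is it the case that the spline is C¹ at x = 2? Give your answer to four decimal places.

35.4167

S_0'(x) = -4/3 + 10·(x + 1) + 3/4·(x + 1)², so S_0'(2) = 425/12. On the right, S_1'(2) = b, so b = 425/12.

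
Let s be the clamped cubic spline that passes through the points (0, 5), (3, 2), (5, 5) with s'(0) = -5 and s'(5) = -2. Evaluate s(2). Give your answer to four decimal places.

0.6222

Write σ_i for s''(x_i). With h_i = 3, 2 and divided differences Δ_i = -1, 3/2, the continuity of s' gives the tridiagonal system
  3·σ_0 + 10·σ_1 + 2·σ_2 = 6(Δ_1 - Δ_0) = 15
Clamped end conditions give two more equations: 2h_0·σ_0 + h_0·σ_1 = 6(Δ_0 - s'(0)) = 24 and h_1·σ_1 + 2h_1·σ_2 = 6(s'(5) - Δ_1) = -21.
Solving: σ_0 = 31/10, σ_1 = 9/5, σ_2 = -123/20.
On [0, 3], s(x) = 5 - 5·x + 31/20·x² - 13/180·x³.
With x = 2: s(2) = 28/45.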